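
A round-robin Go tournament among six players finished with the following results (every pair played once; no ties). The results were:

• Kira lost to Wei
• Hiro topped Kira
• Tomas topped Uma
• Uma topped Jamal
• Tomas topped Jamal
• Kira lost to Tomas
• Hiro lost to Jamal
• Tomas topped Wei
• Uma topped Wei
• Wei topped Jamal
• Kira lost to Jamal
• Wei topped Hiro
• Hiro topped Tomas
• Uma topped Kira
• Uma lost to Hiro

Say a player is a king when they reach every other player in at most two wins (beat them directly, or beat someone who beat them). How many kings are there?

3

Hiro reaches everyone (king).
Kira cannot reach Hiro, Uma, Jamal, Wei, Tomas in two steps.
Uma cannot reach Tomas in two steps.
Jamal cannot reach Wei in two steps.
Wei reaches everyone (king).
Tomas reaches everyone (king).
Kings: Hiro, Wei, Tomas — 3.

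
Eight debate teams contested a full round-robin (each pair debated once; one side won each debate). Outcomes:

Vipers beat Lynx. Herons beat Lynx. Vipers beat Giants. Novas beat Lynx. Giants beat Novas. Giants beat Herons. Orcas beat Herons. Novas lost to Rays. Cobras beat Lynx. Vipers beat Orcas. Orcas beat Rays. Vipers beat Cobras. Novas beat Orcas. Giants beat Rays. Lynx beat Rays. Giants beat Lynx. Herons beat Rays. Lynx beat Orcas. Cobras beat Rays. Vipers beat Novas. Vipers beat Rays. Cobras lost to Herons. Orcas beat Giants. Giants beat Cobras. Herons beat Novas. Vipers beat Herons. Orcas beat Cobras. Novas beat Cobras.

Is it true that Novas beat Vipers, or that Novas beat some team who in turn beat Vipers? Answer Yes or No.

Novas did not beat Vipers directly.
Novas beat Orcas, Cobras, Lynx, but each of them lost to Vipers. No two-step path.

No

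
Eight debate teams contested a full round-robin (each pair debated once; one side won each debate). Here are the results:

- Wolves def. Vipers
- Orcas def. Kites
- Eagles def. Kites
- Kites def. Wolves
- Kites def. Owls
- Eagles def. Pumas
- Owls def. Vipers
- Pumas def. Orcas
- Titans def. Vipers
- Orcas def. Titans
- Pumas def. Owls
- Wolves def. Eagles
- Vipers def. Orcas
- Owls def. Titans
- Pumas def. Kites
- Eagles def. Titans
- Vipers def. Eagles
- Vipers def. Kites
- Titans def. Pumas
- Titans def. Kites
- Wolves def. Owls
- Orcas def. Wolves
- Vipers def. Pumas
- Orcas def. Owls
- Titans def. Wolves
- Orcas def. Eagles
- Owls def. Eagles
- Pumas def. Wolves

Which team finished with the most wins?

Win totals: Titans 4, Pumas 4, Orcas 5, Eagles 3, Owls 3, Kites 2, Vipers 4, Wolves 3.
Orcas leads with 5 wins (next highest: 4).

Orcas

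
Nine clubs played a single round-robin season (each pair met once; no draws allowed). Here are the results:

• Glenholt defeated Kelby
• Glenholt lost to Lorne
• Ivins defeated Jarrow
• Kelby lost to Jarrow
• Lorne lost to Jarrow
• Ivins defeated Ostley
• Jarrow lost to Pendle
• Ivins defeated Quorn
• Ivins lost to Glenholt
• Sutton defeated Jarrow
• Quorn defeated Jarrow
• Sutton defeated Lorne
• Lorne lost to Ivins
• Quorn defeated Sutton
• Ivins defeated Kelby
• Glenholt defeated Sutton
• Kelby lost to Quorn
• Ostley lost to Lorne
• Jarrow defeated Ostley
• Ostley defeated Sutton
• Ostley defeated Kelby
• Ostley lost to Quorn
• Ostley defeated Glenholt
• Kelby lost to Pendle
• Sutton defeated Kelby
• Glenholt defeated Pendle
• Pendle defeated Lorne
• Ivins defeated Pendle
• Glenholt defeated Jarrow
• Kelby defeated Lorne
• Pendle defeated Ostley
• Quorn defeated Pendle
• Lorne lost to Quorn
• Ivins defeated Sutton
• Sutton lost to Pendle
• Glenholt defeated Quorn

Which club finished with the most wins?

Ivins

Win totals: Quorn 6, Sutton 3, Lorne 2, Jarrow 3, Pendle 5, Glenholt 6, Ivins 7, Kelby 1, Ostley 3.
Ivins leads with 7 wins (next highest: 6).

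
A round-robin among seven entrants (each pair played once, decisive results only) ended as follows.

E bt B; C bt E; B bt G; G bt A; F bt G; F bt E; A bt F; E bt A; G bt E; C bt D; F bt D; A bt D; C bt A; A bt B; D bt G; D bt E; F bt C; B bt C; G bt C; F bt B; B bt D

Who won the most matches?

F

Win totals: A 3, B 3, C 3, D 2, E 2, F 5, G 3.
F leads with 5 wins (next highest: 3).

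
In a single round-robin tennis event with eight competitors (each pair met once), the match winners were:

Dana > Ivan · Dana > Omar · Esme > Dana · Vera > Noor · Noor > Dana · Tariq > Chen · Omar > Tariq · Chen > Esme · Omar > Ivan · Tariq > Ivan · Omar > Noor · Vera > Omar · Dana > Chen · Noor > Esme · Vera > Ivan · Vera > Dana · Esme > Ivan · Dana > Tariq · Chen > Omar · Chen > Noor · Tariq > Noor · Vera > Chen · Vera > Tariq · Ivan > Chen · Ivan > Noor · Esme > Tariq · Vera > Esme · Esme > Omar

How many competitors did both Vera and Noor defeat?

Vera beat: Ivan, Dana, Chen, Omar, Noor, Esme, Tariq.
Noor beat: Dana, Esme.
Both beat: Dana, Esme — 2.

2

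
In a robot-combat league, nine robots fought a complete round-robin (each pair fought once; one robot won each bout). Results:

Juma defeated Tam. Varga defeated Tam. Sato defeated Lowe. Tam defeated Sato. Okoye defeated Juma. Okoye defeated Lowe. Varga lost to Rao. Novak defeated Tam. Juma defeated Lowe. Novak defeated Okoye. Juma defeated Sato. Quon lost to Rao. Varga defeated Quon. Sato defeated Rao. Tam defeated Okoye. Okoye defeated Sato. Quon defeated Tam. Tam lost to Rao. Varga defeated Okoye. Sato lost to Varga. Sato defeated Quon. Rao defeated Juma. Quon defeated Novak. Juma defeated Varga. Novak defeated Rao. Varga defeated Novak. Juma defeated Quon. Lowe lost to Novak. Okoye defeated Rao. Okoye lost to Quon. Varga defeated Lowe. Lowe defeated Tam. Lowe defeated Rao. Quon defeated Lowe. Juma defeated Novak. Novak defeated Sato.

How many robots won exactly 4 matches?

3

Win totals: Rao 4, Novak 5, Juma 6, Tam 2, Quon 4, Sato 3, Lowe 2, Varga 6, Okoye 4.
Exactly 4: Rao, Quon, Okoye — 3 robots.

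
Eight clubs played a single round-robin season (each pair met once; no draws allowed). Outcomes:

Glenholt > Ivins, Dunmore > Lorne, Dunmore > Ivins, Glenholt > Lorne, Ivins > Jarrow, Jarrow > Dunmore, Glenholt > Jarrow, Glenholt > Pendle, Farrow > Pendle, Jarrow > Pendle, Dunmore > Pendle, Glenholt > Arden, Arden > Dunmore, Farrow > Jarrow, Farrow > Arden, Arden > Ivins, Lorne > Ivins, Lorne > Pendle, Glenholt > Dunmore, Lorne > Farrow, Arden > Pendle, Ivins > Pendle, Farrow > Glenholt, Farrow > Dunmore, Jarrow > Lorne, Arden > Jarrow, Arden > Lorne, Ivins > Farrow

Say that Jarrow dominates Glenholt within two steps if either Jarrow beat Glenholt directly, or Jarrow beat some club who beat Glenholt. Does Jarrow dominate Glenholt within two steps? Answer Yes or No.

No

Jarrow did not beat Glenholt directly.
Jarrow beat Lorne, Pendle, Dunmore, but each of them lost to Glenholt. No two-step path.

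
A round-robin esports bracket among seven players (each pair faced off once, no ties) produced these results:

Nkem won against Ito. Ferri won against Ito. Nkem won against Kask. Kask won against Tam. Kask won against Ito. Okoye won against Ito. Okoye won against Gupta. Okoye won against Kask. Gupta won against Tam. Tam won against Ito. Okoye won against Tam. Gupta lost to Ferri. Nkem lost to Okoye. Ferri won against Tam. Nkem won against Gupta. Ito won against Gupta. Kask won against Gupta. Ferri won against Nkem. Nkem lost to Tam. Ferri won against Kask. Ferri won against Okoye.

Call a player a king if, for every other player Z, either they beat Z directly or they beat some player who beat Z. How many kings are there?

Kask cannot reach Okoye, Ferri in two steps.
Gupta cannot reach Kask, Okoye, Ferri in two steps.
Okoye cannot reach Ferri in two steps.
Nkem cannot reach Okoye, Ferri in two steps.
Tam cannot reach Okoye, Ferri in two steps.
Ferri reaches everyone (king).
Ito cannot reach Kask, Okoye, Nkem, Ferri in two steps.
Kings: Ferri — 1.

1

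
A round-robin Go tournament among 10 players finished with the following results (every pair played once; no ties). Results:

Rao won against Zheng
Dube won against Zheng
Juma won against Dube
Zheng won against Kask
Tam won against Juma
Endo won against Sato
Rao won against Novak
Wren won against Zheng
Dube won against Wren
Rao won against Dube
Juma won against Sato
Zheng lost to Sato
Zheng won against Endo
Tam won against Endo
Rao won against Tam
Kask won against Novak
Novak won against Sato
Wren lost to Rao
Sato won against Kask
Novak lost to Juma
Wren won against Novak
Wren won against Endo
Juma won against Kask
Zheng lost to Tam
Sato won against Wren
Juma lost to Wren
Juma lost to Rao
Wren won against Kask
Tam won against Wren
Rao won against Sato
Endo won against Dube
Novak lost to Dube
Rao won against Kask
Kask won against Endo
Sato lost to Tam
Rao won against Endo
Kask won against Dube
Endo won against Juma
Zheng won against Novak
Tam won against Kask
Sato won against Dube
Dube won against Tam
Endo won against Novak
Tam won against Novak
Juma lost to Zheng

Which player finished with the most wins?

Rao

Win totals: Wren 5, Tam 7, Rao 9, Juma 4, Sato 4, Dube 4, Novak 1, Zheng 4, Endo 4, Kask 3.
Rao leads with 9 wins (next highest: 7).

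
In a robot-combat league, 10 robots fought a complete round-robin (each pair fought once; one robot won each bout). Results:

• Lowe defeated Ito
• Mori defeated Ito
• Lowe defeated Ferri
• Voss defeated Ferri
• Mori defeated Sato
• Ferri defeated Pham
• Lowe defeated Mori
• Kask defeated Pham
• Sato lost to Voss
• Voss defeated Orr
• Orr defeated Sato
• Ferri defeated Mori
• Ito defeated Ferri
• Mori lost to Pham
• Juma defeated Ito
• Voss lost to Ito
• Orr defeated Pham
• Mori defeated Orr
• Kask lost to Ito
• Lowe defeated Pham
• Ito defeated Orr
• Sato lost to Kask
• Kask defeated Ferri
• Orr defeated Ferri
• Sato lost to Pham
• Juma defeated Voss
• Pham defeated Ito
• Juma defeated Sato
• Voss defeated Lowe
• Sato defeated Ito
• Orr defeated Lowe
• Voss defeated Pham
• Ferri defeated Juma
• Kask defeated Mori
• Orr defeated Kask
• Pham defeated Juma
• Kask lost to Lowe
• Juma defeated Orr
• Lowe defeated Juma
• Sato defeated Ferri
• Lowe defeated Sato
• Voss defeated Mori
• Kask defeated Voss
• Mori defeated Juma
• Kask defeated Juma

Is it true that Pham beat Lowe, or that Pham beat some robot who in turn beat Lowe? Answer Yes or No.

No

Pham did not beat Lowe directly.
Pham beat Mori, Sato, Ito, Juma, but each of them lost to Lowe. No two-step path.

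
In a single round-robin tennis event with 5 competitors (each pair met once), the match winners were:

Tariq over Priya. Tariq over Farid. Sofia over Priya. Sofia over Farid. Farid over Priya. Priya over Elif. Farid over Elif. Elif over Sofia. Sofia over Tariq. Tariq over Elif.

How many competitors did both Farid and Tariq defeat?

Farid beat: Priya, Elif.
Tariq beat: Farid, Priya, Elif.
Both beat: Priya, Elif — 2.

2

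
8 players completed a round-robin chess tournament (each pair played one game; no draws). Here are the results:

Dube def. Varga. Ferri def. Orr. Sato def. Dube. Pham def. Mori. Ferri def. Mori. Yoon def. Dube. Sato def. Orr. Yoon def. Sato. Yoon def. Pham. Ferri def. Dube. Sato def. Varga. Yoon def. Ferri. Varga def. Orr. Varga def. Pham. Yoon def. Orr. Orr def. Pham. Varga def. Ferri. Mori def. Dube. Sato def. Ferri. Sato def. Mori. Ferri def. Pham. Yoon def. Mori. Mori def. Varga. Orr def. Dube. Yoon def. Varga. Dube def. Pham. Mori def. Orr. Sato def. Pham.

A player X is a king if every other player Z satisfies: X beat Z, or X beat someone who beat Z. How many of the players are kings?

Mori cannot reach Yoon, Sato in two steps.
Orr cannot reach Yoon, Ferri, Sato in two steps.
Yoon reaches everyone (king).
Ferri cannot reach Yoon, Sato in two steps.
Sato cannot reach Yoon in two steps.
Varga cannot reach Yoon, Sato in two steps.
Dube cannot reach Yoon, Sato in two steps.
Pham cannot reach Yoon, Ferri, Sato in two steps.
Kings: Yoon — 1.

1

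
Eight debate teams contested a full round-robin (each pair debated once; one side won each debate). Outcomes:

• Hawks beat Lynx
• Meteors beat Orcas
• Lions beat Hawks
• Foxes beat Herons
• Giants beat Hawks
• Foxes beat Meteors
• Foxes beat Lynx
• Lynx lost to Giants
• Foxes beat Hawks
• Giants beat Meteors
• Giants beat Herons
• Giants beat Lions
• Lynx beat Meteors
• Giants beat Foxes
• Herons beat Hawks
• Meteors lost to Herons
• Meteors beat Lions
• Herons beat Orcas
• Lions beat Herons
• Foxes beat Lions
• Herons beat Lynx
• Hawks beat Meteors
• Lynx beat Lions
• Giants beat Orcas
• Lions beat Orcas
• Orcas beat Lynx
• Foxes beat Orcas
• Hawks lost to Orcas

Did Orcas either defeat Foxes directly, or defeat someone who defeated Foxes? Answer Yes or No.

No

Orcas did not beat Foxes directly.
Orcas beat Hawks, Lynx, but each of them lost to Foxes. No two-step path.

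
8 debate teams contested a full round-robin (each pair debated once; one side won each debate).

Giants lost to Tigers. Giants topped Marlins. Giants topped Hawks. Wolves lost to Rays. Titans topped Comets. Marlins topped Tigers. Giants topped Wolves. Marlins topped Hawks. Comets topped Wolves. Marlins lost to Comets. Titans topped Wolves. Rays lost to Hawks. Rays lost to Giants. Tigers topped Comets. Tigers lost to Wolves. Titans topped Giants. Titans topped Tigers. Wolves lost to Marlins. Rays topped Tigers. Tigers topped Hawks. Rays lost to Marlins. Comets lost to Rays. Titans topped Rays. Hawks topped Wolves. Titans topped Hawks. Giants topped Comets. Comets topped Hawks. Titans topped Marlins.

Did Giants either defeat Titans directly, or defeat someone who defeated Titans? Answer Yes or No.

No

Giants did not beat Titans directly.
Giants beat Wolves, Comets, Marlins, Hawks, Rays, but each of them lost to Titans. No two-step path.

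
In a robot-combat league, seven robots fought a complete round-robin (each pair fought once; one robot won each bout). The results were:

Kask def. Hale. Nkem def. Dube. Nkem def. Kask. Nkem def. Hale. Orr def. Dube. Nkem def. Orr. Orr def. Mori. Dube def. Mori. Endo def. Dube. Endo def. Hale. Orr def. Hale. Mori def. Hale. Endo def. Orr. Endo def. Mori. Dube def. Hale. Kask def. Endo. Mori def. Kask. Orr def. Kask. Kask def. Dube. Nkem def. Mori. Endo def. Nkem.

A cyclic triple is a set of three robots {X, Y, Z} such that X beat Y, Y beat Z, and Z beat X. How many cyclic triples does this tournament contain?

Win totals: Mori 2, Endo 5, Nkem 5, Dube 2, Orr 4, Kask 3, Hale 0.
A robot with w wins dominates both others in C(w,2) triples; summing gives 1 + 10 + 10 + 1 + 6 + 3 + 0 = 31 transitive triples.
Total triples C(7,3) = 35, so cyclic triples = 35 − 31 = 4.

4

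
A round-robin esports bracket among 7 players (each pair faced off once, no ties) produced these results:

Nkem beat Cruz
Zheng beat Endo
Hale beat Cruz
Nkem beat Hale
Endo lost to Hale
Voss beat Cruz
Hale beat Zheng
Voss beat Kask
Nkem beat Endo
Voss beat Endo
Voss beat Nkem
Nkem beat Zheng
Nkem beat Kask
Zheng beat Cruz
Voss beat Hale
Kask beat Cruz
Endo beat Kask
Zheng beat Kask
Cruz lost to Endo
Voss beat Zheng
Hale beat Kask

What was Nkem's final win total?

Nkem's results: beat Hale, Kask, Cruz, Endo, Zheng; lost to Voss.
That is 5 wins.

5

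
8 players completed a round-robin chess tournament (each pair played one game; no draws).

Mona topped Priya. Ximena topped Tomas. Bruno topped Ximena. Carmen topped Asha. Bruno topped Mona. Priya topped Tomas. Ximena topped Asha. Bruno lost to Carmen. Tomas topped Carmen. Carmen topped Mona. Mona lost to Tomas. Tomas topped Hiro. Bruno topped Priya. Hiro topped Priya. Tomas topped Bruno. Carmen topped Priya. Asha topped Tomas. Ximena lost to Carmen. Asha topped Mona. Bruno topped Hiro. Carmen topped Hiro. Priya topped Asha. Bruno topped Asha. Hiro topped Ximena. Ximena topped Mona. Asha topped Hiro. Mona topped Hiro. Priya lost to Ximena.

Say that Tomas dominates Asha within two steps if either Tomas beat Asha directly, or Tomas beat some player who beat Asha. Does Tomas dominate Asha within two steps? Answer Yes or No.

Yes

Tomas did not beat Asha directly.
Tomas beat Bruno, Mona, Hiro, Carmen. Of those, Bruno beat Asha.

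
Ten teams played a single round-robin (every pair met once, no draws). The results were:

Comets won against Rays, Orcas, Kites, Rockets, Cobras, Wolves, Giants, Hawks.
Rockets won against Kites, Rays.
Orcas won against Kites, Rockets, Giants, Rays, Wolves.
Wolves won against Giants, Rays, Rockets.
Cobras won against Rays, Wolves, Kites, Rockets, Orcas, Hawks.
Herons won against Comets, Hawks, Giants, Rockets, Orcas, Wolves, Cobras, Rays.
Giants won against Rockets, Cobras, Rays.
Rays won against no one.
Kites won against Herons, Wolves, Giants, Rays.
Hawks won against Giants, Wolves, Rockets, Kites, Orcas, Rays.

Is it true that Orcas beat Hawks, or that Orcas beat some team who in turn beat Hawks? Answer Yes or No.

Orcas did not beat Hawks directly.
Orcas beat Kites, Giants, Rockets, Wolves, Rays, but each of them lost to Hawks. No two-step path.

No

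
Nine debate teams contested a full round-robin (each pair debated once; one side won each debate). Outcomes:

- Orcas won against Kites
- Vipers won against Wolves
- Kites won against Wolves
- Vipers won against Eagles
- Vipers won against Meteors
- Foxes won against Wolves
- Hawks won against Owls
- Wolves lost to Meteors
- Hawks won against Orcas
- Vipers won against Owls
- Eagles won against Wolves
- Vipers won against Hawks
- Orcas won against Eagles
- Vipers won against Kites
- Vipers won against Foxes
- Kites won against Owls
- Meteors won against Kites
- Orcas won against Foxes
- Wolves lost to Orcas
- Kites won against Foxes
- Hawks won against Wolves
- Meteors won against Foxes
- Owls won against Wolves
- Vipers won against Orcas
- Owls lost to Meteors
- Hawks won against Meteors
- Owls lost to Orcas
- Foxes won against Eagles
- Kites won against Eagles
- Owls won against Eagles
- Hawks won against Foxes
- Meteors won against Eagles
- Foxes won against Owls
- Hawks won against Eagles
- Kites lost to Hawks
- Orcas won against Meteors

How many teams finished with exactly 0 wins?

1

Win totals: Meteors 5, Wolves 0, Hawks 7, Owls 2, Vipers 8, Kites 4, Orcas 6, Foxes 3, Eagles 1.
Exactly 0: Wolves — 1 team.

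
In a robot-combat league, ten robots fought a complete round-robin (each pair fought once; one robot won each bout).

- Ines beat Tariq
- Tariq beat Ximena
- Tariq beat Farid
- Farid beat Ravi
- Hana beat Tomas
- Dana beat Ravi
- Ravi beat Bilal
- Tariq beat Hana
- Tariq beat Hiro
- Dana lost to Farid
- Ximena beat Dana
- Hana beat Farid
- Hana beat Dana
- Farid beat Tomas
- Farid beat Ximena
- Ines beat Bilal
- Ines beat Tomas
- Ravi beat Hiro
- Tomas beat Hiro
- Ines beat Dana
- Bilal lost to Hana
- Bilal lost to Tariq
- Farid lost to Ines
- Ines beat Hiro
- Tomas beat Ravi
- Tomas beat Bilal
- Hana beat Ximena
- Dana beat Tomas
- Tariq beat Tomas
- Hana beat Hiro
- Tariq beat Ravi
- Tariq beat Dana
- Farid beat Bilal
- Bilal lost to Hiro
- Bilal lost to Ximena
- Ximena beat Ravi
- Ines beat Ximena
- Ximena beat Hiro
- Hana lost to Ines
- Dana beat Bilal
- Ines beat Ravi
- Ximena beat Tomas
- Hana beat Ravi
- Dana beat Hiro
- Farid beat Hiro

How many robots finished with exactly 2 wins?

1

Win totals: Hana 7, Hiro 1, Ines 9, Bilal 0, Tariq 8, Ximena 5, Dana 4, Farid 6, Tomas 3, Ravi 2.
Exactly 2: Ravi — 1 robot.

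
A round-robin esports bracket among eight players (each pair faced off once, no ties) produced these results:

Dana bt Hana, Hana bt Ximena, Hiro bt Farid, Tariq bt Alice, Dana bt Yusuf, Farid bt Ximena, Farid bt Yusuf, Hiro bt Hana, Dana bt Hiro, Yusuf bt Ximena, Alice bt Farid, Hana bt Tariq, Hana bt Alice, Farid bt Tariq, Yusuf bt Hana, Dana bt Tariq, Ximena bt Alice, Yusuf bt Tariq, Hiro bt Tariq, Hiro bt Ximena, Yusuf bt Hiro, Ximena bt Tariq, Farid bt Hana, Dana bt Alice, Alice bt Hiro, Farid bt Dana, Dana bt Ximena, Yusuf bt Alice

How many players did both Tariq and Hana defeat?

Tariq beat: Alice.
Hana beat: Ximena, Tariq, Alice.
Both beat: Alice — 1.

1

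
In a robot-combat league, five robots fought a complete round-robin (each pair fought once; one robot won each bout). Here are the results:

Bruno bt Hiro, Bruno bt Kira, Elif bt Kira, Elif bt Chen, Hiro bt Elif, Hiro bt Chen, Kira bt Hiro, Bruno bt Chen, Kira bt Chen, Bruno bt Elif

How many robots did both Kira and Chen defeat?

0

Kira beat: Hiro, Chen.
Chen beat: no one.
No one was beaten by both.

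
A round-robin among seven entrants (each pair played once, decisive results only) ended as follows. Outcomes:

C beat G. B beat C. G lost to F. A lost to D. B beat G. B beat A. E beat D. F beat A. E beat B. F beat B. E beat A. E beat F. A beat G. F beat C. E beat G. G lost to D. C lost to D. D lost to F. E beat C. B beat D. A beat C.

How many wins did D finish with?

3

D's results: beat A, C, G; lost to B, E, F.
That is 3 wins.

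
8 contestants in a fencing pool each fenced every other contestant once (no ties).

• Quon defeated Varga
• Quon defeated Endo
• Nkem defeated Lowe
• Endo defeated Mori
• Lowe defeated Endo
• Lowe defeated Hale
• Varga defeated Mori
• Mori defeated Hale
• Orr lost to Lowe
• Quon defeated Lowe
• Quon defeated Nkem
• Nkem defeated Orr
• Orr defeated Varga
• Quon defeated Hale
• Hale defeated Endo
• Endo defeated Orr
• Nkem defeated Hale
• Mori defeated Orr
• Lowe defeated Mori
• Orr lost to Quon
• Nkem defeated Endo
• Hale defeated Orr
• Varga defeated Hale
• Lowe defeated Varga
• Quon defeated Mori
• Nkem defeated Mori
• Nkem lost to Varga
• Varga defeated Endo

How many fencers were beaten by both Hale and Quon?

2

Hale beat: Endo, Orr.
Quon beat: Hale, Nkem, Lowe, Mori, Endo, Orr, Varga.
Both beat: Endo, Orr — 2.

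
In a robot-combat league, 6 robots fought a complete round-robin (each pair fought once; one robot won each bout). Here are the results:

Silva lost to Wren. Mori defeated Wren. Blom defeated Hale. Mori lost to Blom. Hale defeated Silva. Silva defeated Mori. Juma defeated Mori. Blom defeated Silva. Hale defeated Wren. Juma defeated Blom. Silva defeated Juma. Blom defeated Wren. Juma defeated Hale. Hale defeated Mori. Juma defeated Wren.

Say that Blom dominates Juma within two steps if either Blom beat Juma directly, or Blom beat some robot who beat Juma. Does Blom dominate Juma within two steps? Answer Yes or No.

Blom did not beat Juma directly.
Blom beat Wren, Silva, Hale, Mori. Of those, Silva beat Juma.

Yes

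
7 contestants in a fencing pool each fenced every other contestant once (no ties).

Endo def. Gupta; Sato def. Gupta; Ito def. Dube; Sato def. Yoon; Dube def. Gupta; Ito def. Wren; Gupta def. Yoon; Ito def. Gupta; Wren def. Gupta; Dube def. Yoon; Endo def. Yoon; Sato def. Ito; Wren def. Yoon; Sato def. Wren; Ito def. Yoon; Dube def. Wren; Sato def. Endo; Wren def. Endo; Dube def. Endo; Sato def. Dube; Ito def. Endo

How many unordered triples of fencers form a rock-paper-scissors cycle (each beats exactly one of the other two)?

Win totals: Wren 3, Dube 4, Gupta 1, Endo 2, Sato 6, Ito 5, Yoon 0.
A fencer with w wins dominates both others in C(w,2) triples; summing gives 3 + 6 + 0 + 1 + 15 + 10 + 0 = 35 transitive triples.
Total triples C(7,3) = 35, so cyclic triples = 35 − 35 = 0.

0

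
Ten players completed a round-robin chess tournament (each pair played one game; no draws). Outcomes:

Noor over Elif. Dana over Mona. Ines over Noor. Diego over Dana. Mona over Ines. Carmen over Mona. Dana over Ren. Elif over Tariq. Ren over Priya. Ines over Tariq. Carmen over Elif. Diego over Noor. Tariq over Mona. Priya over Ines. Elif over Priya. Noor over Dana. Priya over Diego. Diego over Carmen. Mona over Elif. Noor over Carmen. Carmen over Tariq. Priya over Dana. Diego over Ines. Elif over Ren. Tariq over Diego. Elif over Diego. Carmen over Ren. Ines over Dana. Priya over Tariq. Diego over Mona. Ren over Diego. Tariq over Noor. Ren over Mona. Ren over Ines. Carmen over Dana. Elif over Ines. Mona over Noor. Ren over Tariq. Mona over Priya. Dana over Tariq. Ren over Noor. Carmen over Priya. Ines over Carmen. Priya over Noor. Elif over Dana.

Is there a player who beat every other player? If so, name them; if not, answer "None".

None

Highest win total is Ren with 6 (out of 9 possible).
Ren lost to Dana, Carmen, Elif, so no player went undefeated.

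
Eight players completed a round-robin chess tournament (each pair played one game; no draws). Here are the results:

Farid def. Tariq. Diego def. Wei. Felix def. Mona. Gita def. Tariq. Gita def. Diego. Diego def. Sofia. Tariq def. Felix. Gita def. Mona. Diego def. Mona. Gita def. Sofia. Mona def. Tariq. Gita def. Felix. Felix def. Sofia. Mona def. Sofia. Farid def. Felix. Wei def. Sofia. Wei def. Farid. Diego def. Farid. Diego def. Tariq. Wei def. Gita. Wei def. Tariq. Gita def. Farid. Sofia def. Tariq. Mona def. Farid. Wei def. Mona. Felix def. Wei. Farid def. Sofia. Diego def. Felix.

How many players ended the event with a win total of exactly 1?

2

Win totals: Sofia 1, Wei 5, Gita 6, Mona 3, Farid 3, Felix 3, Tariq 1, Diego 6.
Exactly 1: Sofia, Tariq — 2 players.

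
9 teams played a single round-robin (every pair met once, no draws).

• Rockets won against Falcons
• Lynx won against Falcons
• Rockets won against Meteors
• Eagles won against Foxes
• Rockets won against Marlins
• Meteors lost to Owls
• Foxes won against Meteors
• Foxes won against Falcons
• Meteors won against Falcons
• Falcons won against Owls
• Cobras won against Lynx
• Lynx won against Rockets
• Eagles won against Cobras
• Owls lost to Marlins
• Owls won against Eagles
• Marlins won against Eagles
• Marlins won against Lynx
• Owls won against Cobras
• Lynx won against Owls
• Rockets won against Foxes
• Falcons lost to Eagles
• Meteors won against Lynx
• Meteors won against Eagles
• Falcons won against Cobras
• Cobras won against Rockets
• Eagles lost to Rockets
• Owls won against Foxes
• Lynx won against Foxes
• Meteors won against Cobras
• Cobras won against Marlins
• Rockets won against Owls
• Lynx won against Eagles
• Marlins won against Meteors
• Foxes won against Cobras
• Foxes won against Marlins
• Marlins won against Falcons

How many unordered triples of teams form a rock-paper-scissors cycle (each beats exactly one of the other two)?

24

Win totals: Foxes 4, Eagles 3, Meteors 4, Marlins 5, Rockets 6, Owls 4, Lynx 5, Cobras 3, Falcons 2.
A team with w wins dominates both others in C(w,2) triples; summing gives 6 + 3 + 6 + 10 + 15 + 6 + 10 + 3 + 1 = 60 transitive triples.
Total triples C(9,3) = 84, so cyclic triples = 84 − 60 = 24.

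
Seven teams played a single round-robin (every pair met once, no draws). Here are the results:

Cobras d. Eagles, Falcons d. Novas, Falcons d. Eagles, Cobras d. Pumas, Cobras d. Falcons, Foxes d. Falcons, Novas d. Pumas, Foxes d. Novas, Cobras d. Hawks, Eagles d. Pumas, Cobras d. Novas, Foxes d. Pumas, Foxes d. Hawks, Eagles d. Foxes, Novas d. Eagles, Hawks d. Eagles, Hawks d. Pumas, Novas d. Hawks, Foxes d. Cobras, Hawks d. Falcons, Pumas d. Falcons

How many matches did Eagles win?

2

Eagles' results: beat Pumas, Foxes; lost to Falcons, Novas, Cobras, Hawks.
That is 2 wins.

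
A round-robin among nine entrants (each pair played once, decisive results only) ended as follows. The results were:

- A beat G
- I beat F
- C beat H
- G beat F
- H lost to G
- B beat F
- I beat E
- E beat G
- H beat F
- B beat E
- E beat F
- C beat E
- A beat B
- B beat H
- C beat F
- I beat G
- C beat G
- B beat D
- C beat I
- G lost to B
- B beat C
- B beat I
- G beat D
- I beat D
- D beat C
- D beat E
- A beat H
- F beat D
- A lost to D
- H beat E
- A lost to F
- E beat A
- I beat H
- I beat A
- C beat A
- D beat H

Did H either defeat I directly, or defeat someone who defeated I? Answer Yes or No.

H did not beat I directly.
H beat E, F, but each of them lost to I. No two-step path.

No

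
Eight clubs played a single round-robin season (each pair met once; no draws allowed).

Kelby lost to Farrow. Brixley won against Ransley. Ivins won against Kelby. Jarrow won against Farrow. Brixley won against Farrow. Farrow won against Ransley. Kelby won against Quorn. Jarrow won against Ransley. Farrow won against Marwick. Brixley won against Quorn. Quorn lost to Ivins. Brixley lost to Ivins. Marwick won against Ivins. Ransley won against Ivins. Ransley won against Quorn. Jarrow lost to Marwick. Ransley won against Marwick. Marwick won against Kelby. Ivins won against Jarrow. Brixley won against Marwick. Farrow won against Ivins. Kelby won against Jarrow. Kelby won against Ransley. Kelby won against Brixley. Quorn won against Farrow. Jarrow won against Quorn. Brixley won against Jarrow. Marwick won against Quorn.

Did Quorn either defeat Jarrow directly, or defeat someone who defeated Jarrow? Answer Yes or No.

Quorn did not beat Jarrow directly.
Quorn beat Farrow, but each of them lost to Jarrow. No two-step path.

No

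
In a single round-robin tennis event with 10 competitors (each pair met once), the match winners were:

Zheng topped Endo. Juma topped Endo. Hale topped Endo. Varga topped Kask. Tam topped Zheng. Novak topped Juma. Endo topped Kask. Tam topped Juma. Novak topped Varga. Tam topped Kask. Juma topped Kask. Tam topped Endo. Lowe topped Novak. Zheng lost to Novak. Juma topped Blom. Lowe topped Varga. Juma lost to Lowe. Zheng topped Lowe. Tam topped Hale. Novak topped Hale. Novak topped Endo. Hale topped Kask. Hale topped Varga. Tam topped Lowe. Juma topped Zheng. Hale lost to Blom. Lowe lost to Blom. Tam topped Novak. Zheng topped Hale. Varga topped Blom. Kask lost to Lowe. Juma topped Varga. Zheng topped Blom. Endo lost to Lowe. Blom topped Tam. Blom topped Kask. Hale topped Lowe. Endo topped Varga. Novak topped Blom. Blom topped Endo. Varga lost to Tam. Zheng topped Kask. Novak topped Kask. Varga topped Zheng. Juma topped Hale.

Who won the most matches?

Tam

Win totals: Blom 5, Juma 6, Hale 4, Zheng 5, Novak 7, Tam 8, Varga 3, Kask 0, Lowe 5, Endo 2.
Tam leads with 8 wins (next highest: 7).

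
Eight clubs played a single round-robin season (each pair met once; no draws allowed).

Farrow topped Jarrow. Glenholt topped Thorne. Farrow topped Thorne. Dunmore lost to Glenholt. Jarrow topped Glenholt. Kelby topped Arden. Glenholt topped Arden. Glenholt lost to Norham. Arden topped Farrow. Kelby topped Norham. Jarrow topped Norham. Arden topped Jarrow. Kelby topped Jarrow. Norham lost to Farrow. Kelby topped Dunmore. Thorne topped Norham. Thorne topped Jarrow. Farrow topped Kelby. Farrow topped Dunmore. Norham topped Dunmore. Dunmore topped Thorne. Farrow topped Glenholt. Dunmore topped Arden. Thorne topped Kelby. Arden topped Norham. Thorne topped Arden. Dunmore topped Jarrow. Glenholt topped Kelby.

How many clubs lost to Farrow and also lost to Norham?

2

Farrow beat: Dunmore, Kelby, Jarrow, Thorne, Norham, Glenholt.
Norham beat: Dunmore, Glenholt.
Both beat: Dunmore, Glenholt — 2.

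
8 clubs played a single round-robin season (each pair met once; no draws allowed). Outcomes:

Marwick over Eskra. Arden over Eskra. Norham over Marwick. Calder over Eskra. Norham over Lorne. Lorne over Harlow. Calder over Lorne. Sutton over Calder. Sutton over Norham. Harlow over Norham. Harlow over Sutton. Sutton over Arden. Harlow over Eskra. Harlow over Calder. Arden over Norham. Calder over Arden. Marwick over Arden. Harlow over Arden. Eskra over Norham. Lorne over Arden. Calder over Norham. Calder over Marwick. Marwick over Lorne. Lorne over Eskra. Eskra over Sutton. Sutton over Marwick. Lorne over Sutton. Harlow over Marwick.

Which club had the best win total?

Win totals: Harlow 6, Arden 2, Sutton 4, Marwick 3, Calder 5, Norham 2, Eskra 2, Lorne 4.
Harlow leads with 6 wins (next highest: 5).

Harlow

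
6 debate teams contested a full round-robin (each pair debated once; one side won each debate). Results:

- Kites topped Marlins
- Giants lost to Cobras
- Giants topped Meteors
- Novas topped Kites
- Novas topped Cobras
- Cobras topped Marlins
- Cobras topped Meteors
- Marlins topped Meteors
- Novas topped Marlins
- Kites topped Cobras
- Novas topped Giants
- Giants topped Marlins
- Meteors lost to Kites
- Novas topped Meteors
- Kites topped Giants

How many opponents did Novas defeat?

5

Novas' results: beat Meteors, Marlins, Cobras, Kites, Giants; lost to no one.
That is 5 wins.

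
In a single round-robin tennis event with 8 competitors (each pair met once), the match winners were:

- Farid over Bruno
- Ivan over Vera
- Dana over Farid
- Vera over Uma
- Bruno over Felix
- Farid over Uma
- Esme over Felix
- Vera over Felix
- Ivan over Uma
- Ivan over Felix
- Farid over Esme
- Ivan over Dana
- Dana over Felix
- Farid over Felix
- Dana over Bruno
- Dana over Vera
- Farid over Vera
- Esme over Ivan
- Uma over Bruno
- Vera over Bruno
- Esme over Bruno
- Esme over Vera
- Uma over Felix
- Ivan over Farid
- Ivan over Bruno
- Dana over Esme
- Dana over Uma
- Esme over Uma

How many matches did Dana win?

6

Dana's results: beat Bruno, Farid, Vera, Esme, Felix, Uma; lost to Ivan.
That is 6 wins.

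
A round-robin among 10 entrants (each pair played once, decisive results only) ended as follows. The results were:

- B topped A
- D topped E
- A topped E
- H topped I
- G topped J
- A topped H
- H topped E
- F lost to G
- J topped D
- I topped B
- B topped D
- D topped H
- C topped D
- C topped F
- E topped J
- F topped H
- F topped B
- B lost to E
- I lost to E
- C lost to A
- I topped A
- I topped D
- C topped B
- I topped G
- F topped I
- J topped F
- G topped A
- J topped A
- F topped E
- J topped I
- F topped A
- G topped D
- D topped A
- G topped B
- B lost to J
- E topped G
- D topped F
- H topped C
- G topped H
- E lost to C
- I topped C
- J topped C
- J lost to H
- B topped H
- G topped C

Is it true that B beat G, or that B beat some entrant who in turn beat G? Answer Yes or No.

B did not beat G directly.
B beat A, D, H, but each of them lost to G. No two-step path.

No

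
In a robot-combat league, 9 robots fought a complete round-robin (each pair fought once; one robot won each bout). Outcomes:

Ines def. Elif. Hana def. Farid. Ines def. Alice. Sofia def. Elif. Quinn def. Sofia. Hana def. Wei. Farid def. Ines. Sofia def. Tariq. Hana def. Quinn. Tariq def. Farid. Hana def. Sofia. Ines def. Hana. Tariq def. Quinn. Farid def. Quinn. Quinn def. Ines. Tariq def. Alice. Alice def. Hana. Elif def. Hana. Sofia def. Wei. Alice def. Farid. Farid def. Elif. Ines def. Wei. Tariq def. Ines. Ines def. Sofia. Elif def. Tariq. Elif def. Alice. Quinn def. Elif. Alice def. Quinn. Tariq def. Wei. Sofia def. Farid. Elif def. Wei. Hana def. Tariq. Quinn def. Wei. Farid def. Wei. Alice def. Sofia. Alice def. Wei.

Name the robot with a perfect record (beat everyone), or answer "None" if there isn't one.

None

Highest win total is Tariq with 5 (out of 8 possible).
Tariq lost to Sofia, Hana, Elif, so no robot went undefeated.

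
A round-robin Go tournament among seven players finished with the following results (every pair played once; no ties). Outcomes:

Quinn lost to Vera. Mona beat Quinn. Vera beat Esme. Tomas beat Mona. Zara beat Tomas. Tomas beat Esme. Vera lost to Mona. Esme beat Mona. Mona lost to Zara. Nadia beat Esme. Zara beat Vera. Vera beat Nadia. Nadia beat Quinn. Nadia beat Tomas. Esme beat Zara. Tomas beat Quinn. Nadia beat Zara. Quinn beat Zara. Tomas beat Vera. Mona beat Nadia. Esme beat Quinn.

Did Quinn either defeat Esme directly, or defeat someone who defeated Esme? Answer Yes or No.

Quinn did not beat Esme directly.
Quinn beat Zara, but each of them lost to Esme. No two-step path.

No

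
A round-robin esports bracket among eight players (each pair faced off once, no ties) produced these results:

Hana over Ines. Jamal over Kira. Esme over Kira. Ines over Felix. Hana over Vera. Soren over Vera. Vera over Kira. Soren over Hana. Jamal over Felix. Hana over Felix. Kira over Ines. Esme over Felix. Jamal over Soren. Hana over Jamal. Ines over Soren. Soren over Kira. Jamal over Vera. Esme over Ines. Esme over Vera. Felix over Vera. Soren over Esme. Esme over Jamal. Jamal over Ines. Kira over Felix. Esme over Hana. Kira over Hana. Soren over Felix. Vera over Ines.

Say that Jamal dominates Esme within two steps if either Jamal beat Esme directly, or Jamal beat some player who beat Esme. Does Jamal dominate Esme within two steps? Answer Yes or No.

Jamal did not beat Esme directly.
Jamal beat Felix, Ines, Kira, Vera, Soren. Of those, Soren beat Esme.

Yes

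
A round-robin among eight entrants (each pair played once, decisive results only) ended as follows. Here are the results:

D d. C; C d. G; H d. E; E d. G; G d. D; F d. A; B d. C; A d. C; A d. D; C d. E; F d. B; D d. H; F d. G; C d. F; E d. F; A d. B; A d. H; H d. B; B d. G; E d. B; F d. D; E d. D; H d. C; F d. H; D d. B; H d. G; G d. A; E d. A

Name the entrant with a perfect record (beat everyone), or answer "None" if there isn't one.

Highest win total is F with 5 (out of 7 possible).
F lost to C, E, so no entrant went undefeated.

None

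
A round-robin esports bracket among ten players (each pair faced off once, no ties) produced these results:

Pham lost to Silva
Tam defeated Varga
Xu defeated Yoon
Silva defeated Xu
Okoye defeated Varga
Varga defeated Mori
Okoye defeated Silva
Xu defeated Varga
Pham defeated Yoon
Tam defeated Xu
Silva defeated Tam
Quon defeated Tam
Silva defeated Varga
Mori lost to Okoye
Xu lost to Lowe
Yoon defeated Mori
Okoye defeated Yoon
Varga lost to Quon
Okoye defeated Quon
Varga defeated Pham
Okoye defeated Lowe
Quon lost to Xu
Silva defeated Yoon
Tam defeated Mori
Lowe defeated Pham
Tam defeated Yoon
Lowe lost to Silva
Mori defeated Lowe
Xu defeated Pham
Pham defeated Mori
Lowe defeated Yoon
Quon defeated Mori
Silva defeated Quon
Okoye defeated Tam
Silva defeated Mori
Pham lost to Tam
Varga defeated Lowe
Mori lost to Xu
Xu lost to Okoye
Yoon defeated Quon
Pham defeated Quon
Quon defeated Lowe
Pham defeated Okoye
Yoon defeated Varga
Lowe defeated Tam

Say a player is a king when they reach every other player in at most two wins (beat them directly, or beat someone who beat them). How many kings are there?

Lowe cannot reach Silva in two steps.
Silva reaches everyone (king).
Pham reaches everyone (king).
Quon cannot reach Silva, Okoye in two steps.
Mori cannot reach Silva, Quon, Varga, Okoye in two steps.
Varga cannot reach Silva in two steps.
Okoye reaches everyone (king).
Tam cannot reach Silva in two steps.
Yoon cannot reach Silva, Okoye, Xu in two steps.
Xu cannot reach Silva in two steps.
Kings: Silva, Pham, Okoye — 3.

3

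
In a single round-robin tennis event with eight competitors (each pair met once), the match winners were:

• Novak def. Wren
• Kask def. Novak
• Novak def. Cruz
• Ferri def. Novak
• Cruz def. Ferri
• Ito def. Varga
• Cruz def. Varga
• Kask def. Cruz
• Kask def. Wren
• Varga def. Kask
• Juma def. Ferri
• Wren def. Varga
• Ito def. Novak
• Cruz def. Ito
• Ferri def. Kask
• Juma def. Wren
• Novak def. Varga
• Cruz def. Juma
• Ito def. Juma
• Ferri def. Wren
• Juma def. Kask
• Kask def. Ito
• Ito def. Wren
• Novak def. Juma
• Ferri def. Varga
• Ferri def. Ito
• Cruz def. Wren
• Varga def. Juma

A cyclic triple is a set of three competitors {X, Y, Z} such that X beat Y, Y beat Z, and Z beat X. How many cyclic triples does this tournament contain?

14

Win totals: Cruz 5, Varga 2, Ferri 5, Juma 3, Wren 1, Novak 4, Ito 4, Kask 4.
A competitor with w wins dominates both others in C(w,2) triples; summing gives 10 + 1 + 10 + 3 + 0 + 6 + 6 + 6 = 42 transitive triples.
Total triples C(8,3) = 56, so cyclic triples = 56 − 42 = 14.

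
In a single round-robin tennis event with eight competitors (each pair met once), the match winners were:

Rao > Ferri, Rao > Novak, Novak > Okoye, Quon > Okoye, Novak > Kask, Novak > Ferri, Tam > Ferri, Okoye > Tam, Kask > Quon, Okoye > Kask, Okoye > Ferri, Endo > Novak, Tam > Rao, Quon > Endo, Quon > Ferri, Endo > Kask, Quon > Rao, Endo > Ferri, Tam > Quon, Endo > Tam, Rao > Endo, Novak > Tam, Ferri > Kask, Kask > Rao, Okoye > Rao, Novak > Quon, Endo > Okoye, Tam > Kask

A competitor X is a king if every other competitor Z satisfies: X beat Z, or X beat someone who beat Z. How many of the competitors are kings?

6

Endo reaches everyone (king).
Kask cannot reach Tam in two steps.
Rao reaches everyone (king).
Tam reaches everyone (king).
Okoye reaches everyone (king).
Novak reaches everyone (king).
Ferri cannot reach Endo, Tam, Okoye, Novak in two steps.
Quon reaches everyone (king).
Kings: Endo, Rao, Tam, Okoye, Novak, Quon — 6.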